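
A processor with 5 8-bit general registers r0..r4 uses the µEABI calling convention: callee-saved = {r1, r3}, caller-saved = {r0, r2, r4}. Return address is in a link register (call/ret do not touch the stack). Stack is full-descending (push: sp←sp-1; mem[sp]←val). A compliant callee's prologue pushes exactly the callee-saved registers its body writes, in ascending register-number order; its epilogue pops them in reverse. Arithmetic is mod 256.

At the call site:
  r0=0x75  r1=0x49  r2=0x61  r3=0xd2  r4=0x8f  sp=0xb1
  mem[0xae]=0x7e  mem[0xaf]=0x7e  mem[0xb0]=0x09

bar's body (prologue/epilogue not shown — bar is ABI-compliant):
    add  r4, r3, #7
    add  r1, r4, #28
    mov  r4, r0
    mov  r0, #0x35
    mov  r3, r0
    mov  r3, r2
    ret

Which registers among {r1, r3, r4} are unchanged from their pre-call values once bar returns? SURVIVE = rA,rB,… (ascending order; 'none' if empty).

SURVIVE = r1,r3

prologue: push r1 → mem[0xb0]=0x49, sp=0xb0
prologue: push r3 → mem[0xaf]=0xd2, sp=0xaf
body[0] add  r4, r3, #7 → r4=0xd9
body[1] add  r1, r4, #28 → r1=0xf5
body[2] mov  r4, r0 → r4=0x75
body[3] mov  r0, #0x35 → r0=0x35
body[4] mov  r3, r0 → r3=0x35
body[5] mov  r3, r2 → r3=0x61
epilogue: pop r3=0xd2, sp=0xb0
epilogue: pop r1=0x49, sp=0xb1
r1: callee-saved, written=True
r3: callee-saved, written=True
r4: caller-saved, written=True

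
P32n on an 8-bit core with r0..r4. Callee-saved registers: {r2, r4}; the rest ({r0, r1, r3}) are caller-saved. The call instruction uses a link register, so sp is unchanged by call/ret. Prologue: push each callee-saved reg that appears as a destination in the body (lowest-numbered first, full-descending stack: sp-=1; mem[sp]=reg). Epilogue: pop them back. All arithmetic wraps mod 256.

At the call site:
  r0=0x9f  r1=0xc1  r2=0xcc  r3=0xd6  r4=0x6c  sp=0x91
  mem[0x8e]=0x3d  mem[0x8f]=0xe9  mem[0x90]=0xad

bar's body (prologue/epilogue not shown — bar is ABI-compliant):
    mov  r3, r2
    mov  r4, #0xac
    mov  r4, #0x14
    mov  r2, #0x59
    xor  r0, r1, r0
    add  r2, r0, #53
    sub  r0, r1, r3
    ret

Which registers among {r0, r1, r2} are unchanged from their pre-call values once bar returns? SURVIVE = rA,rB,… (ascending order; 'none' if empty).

SURVIVE = r1,r2

prologue: push r2 → mem[0x90]=0xcc, sp=0x90
prologue: push r4 → mem[0x8f]=0x6c, sp=0x8f
body[0] mov  r3, r2 → r3=0xcc
body[1] mov  r4, #0xac → r4=0xac
body[2] mov  r4, #0x14 → r4=0x14
body[3] mov  r2, #0x59 → r2=0x59
body[4] xor  r0, r1, r0 → r0=0x5e
body[5] add  r2, r0, #53 → r2=0x93
body[6] sub  r0, r1, r3 → r0=0xf5
epilogue: pop r4=0x6c, sp=0x90
epilogue: pop r2=0xcc, sp=0x91
r0: caller-saved, written=True
r1: caller-saved, written=False
r2: callee-saved, written=True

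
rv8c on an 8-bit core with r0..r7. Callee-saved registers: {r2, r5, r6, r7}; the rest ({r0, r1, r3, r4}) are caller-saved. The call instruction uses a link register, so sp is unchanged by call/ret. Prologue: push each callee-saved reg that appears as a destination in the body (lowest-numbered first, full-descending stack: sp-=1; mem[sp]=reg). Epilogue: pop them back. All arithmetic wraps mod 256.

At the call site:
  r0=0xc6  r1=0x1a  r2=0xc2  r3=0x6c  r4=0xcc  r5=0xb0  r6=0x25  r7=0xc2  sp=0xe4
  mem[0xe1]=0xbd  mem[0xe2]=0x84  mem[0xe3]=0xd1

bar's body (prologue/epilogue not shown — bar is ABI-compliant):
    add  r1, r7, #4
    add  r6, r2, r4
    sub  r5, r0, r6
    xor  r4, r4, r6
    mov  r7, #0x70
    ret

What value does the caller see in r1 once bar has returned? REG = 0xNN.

prologue: push r5 → mem[0xe3]=0xb0, sp=0xe3
prologue: push r6 → mem[0xe2]=0x25, sp=0xe2
prologue: push r7 → mem[0xe1]=0xc2, sp=0xe1
body[0] add  r1, r7, #4 → r1=0xc6
body[1] add  r6, r2, r4 → r6=0x8e
body[2] sub  r5, r0, r6 → r5=0x38
body[3] xor  r4, r4, r6 → r4=0x42
body[4] mov  r7, #0x70 → r7=0x70
epilogue: pop r7=0xc2, sp=0xe2
epilogue: pop r6=0x25, sp=0xe3
epilogue: pop r5=0xb0, sp=0xe4
r1 is caller-saved → body value

REG = 0xc6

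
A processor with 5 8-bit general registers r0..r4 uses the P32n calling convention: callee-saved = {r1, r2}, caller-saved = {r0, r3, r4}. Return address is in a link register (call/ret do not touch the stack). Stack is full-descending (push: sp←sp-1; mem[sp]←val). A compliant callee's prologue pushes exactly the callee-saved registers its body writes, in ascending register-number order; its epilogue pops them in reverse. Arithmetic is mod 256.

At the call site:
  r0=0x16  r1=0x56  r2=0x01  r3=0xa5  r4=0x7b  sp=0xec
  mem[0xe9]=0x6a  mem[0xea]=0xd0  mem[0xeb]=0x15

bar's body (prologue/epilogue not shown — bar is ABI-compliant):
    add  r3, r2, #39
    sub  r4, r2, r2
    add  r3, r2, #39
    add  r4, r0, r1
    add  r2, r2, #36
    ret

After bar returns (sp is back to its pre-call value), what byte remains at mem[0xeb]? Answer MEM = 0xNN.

MEM = 0x01

prologue: push r2 -> mem[0xeb]=0x01, sp=0xeb
body[0] add  r3, r2, #39 -> r3=0x28
body[1] sub  r4, r2, r2 -> r4=0x00
body[2] add  r3, r2, #39 -> r3=0x28
body[3] add  r4, r0, r1 -> r4=0x6c
body[4] add  r2, r2, #36 -> r2=0x25
epilogue: pop r2=0x01, sp=0xec
prologue pushed ['r2'] at ['0xeb']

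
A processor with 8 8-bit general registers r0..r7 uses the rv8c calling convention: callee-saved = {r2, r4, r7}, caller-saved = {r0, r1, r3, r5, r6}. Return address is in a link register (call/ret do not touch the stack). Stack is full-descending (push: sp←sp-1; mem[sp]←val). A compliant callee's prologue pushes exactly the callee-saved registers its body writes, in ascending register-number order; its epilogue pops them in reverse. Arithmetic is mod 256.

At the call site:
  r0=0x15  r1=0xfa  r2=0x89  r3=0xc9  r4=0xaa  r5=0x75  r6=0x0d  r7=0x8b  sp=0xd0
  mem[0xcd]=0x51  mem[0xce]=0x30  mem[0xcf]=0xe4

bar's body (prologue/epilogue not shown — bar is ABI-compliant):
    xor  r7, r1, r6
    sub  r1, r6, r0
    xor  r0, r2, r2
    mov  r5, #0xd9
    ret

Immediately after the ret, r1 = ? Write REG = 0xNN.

prologue: push r7 → mem[0xcf]=0x8b, sp=0xcf
body[0] xor  r7, r1, r6 → r7=0xf7
body[1] sub  r1, r6, r0 → r1=0xf8
body[2] xor  r0, r2, r2 → r0=0x00
body[3] mov  r5, #0xd9 → r5=0xd9
epilogue: pop r7=0x8b, sp=0xd0
r1 is caller-saved → body value

REG = 0xf8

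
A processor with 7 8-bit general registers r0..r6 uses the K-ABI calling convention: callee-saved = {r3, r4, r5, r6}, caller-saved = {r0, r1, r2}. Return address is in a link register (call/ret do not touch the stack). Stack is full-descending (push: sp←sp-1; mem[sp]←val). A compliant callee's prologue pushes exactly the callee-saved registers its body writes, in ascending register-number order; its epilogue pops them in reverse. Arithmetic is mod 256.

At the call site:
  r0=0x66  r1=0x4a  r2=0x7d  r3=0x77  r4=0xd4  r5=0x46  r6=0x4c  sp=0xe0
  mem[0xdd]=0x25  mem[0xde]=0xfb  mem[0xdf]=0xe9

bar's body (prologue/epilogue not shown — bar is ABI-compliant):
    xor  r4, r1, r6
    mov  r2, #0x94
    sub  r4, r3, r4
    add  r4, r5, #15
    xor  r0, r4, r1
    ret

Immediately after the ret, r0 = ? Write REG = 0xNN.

prologue: push r4 → mem[0xdf]=0xd4, sp=0xdf
body[0] xor  r4, r1, r6 → r4=0x06
body[1] mov  r2, #0x94 → r2=0x94
body[2] sub  r4, r3, r4 → r4=0x71
body[3] add  r4, r5, #15 → r4=0x55
body[4] xor  r0, r4, r1 → r0=0x1f
epilogue: pop r4=0xd4, sp=0xe0
r0 is caller-saved → body value

REG = 0x1f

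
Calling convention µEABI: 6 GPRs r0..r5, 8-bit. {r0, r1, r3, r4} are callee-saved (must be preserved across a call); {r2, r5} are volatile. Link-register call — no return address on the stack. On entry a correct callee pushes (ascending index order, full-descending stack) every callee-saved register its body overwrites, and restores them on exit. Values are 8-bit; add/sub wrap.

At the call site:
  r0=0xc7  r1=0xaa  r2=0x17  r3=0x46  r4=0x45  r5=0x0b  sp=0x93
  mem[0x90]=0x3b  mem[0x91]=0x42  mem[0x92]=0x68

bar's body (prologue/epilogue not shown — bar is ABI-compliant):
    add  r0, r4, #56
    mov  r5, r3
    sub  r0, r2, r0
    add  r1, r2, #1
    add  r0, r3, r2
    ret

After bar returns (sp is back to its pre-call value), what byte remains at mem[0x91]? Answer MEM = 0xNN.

prologue: push r0 -> mem[0x92]=0xc7, sp=0x92
prologue: push r1 -> mem[0x91]=0xaa, sp=0x91
body[0] add  r0, r4, #56 -> r0=0x7d
body[1] mov  r5, r3 -> r5=0x46
body[2] sub  r0, r2, r0 -> r0=0x9a
body[3] add  r1, r2, #1 -> r1=0x18
body[4] add  r0, r3, r2 -> r0=0x5d
epilogue: pop r1=0xaa, sp=0x92
epilogue: pop r0=0xc7, sp=0x93
prologue pushed ['r0', 'r1'] at ['0x92', '0x91']

MEM = 0xaa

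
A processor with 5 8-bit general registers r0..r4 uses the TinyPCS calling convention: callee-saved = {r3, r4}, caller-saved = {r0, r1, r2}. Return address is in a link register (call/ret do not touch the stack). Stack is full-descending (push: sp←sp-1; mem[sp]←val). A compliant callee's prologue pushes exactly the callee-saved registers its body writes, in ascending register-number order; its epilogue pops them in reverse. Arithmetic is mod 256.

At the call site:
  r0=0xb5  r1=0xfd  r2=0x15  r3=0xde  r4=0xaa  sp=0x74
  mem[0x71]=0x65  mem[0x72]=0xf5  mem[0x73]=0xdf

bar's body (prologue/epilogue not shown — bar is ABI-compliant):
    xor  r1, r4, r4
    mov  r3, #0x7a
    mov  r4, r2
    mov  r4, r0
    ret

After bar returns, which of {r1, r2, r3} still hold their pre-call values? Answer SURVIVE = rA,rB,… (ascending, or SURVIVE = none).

SURVIVE = r2,r3

prologue: push r3 → mem[0x73]=0xde, sp=0x73
prologue: push r4 → mem[0x72]=0xaa, sp=0x72
body[0] xor  r1, r4, r4 → r1=0x00
body[1] mov  r3, #0x7a → r3=0x7a
body[2] mov  r4, r2 → r4=0x15
body[3] mov  r4, r0 → r4=0xb5
epilogue: pop r4=0xaa, sp=0x73
epilogue: pop r3=0xde, sp=0x74
r1: caller-saved, written=True
r2: caller-saved, written=False
r3: callee-saved, written=True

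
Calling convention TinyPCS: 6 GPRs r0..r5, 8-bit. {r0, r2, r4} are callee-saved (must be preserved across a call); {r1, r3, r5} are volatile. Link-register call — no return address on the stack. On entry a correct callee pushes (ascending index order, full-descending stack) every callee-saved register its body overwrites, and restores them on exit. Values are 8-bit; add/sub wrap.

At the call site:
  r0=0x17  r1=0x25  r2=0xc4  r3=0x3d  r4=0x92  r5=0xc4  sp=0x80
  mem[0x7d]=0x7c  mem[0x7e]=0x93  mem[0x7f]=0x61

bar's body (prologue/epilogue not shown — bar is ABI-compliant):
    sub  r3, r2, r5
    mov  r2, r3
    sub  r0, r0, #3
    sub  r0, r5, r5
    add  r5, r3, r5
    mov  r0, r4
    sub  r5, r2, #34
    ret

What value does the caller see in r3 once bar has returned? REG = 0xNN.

REG = 0x00

prologue: push r0 -> mem[0x7f]=0x17, sp=0x7f
prologue: push r2 -> mem[0x7e]=0xc4, sp=0x7e
body[0] sub  r3, r2, r5 -> r3=0x00
body[1] mov  r2, r3 -> r2=0x00
body[2] sub  r0, r0, #3 -> r0=0x14
body[3] sub  r0, r5, r5 -> r0=0x00
body[4] add  r5, r3, r5 -> r5=0xc4
body[5] mov  r0, r4 -> r0=0x92
body[6] sub  r5, r2, #34 -> r5=0xde
epilogue: pop r2=0xc4, sp=0x7f
epilogue: pop r0=0x17, sp=0x80
r3 is caller-saved -> body value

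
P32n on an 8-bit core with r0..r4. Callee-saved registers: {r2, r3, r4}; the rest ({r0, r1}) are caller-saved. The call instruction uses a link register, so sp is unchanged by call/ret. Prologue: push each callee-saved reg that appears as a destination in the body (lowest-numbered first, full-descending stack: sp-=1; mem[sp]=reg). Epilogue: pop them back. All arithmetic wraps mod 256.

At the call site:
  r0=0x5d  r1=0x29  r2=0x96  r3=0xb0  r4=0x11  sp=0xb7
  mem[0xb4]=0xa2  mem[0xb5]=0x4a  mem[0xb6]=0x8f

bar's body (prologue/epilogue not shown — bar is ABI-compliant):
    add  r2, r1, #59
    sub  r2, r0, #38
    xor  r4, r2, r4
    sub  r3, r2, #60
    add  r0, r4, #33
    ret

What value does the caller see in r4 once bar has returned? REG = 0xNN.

REG = 0x11

prologue: push r2 -> mem[0xb6]=0x96, sp=0xb6
prologue: push r3 -> mem[0xb5]=0xb0, sp=0xb5
prologue: push r4 -> mem[0xb4]=0x11, sp=0xb4
body[0] add  r2, r1, #59 -> r2=0x64
body[1] sub  r2, r0, #38 -> r2=0x37
body[2] xor  r4, r2, r4 -> r4=0x26
body[3] sub  r3, r2, #60 -> r3=0xfb
body[4] add  r0, r4, #33 -> r0=0x47
epilogue: pop r4=0x11, sp=0xb5
epilogue: pop r3=0xb0, sp=0xb6
epilogue: pop r2=0x96, sp=0xb7
r4 is callee-saved -> restored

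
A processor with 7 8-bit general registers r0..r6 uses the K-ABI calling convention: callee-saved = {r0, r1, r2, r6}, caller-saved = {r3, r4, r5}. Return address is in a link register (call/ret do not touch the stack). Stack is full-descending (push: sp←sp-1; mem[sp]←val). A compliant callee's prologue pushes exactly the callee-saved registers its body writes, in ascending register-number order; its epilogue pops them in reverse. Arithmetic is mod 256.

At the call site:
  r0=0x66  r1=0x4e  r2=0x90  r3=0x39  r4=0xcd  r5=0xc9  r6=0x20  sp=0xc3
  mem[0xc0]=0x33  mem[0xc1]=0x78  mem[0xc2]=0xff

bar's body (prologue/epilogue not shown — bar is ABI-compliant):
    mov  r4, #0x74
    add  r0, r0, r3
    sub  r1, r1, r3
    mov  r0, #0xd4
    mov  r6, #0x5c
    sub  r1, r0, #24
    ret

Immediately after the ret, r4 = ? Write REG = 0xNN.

prologue: push r0 → mem[0xc2]=0x66, sp=0xc2
prologue: push r1 → mem[0xc1]=0x4e, sp=0xc1
prologue: push r6 → mem[0xc0]=0x20, sp=0xc0
body[0] mov  r4, #0x74 → r4=0x74
body[1] add  r0, r0, r3 → r0=0x9f
body[2] sub  r1, r1, r3 → r1=0x15
body[3] mov  r0, #0xd4 → r0=0xd4
body[4] mov  r6, #0x5c → r6=0x5c
body[5] sub  r1, r0, #24 → r1=0xbc
epilogue: pop r6=0x20, sp=0xc1
epilogue: pop r1=0x4e, sp=0xc2
epilogue: pop r0=0x66, sp=0xc3
r4 is caller-saved → body value

REG = 0x74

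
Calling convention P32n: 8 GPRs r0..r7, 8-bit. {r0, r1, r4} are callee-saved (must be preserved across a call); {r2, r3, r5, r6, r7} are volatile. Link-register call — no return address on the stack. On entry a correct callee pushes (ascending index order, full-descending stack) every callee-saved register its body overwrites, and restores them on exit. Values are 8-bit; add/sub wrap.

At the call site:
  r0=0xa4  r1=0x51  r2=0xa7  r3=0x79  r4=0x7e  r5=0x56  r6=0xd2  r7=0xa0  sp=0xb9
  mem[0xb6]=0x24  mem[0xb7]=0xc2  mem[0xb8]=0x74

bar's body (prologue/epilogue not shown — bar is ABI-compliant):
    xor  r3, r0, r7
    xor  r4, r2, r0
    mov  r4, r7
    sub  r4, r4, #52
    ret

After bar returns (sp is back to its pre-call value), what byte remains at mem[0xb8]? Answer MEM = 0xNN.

prologue: push r4 → mem[0xb8]=0x7e, sp=0xb8
body[0] xor  r3, r0, r7 → r3=0x04
body[1] xor  r4, r2, r0 → r4=0x03
body[2] mov  r4, r7 → r4=0xa0
body[3] sub  r4, r4, #52 → r4=0x6c
epilogue: pop r4=0x7e, sp=0xb9
prologue pushed ['r4'] at ['0xb8']

MEM = 0x7e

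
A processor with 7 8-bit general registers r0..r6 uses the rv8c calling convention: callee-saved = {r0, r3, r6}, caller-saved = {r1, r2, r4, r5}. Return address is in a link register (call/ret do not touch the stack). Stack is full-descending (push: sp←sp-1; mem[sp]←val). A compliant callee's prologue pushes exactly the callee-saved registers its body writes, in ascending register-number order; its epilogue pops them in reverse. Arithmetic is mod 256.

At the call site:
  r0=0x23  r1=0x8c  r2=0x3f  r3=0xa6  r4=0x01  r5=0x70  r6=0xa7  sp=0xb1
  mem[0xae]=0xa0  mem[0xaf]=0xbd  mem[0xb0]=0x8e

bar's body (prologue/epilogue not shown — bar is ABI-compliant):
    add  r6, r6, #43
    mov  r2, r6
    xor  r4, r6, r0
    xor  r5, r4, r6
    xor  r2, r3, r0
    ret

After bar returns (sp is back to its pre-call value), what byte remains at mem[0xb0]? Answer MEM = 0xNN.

prologue: push r6 -> mem[0xb0]=0xa7, sp=0xb0
body[0] add  r6, r6, #43 -> r6=0xd2
body[1] mov  r2, r6 -> r2=0xd2
body[2] xor  r4, r6, r0 -> r4=0xf1
body[3] xor  r5, r4, r6 -> r5=0x23
body[4] xor  r2, r3, r0 -> r2=0x85
epilogue: pop r6=0xa7, sp=0xb1
prologue pushed ['r6'] at ['0xb0']

MEM = 0xa7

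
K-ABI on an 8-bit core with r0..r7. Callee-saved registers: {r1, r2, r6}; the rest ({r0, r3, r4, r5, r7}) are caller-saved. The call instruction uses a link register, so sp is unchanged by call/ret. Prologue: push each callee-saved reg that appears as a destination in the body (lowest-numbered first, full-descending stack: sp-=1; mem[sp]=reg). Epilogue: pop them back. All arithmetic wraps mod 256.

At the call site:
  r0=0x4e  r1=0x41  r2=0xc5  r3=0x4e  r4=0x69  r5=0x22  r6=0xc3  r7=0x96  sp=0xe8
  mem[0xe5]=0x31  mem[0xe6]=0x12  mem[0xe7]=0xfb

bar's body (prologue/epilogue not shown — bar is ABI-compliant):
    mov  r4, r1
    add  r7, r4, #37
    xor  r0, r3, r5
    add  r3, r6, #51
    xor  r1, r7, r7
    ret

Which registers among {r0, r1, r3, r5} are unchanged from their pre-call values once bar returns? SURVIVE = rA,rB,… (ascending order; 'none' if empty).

prologue: push r1 → mem[0xe7]=0x41, sp=0xe7
body[0] mov  r4, r1 → r4=0x41
body[1] add  r7, r4, #37 → r7=0x66
body[2] xor  r0, r3, r5 → r0=0x6c
body[3] add  r3, r6, #51 → r3=0xf6
body[4] xor  r1, r7, r7 → r1=0x00
epilogue: pop r1=0x41, sp=0xe8
r0: caller-saved, written=True
r1: callee-saved, written=True
r3: caller-saved, written=True
r5: caller-saved, written=False

SURVIVE = r1,r5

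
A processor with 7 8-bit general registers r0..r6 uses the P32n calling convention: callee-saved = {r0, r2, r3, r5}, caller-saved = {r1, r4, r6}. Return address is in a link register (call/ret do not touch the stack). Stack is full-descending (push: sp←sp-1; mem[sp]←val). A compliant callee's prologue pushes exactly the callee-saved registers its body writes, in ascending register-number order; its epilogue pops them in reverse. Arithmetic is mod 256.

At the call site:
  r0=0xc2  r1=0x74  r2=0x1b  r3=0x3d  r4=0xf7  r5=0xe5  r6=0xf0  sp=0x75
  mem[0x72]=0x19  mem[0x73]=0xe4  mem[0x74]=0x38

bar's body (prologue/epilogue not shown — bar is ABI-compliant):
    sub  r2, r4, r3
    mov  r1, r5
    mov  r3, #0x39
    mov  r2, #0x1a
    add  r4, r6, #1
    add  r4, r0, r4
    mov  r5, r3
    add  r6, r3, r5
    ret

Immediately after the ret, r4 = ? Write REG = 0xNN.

prologue: push r2 -> mem[0x74]=0x1b, sp=0x74
prologue: push r3 -> mem[0x73]=0x3d, sp=0x73
prologue: push r5 -> mem[0x72]=0xe5, sp=0x72
body[0] sub  r2, r4, r3 -> r2=0xba
body[1] mov  r1, r5 -> r1=0xe5
body[2] mov  r3, #0x39 -> r3=0x39
body[3] mov  r2, #0x1a -> r2=0x1a
body[4] add  r4, r6, #1 -> r4=0xf1
body[5] add  r4, r0, r4 -> r4=0xb3
body[6] mov  r5, r3 -> r5=0x39
body[7] add  r6, r3, r5 -> r6=0x72
epilogue: pop r5=0xe5, sp=0x73
epilogue: pop r3=0x3d, sp=0x74
epilogue: pop r2=0x1b, sp=0x75
r4 is caller-saved -> body value

REG = 0xb3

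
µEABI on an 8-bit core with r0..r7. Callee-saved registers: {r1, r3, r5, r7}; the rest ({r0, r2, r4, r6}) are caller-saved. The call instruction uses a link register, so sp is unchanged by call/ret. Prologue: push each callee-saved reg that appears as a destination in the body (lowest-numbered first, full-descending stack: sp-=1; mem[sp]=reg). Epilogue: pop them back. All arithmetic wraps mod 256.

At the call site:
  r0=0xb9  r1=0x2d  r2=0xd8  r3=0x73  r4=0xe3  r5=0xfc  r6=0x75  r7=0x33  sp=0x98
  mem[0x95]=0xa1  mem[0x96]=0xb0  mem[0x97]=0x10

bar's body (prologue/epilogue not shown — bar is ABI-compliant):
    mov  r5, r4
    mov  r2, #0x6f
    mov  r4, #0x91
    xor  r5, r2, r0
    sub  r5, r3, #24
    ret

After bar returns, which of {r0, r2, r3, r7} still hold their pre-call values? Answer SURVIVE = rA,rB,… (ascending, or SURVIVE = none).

prologue: push r5 → mem[0x97]=0xfc, sp=0x97
body[0] mov  r5, r4 → r5=0xe3
body[1] mov  r2, #0x6f → r2=0x6f
body[2] mov  r4, #0x91 → r4=0x91
body[3] xor  r5, r2, r0 → r5=0xd6
body[4] sub  r5, r3, #24 → r5=0x5b
epilogue: pop r5=0xfc, sp=0x98
r0: caller-saved, written=False
r2: caller-saved, written=True
r3: callee-saved, written=False
r7: callee-saved, written=False

SURVIVE = r0,r3,r7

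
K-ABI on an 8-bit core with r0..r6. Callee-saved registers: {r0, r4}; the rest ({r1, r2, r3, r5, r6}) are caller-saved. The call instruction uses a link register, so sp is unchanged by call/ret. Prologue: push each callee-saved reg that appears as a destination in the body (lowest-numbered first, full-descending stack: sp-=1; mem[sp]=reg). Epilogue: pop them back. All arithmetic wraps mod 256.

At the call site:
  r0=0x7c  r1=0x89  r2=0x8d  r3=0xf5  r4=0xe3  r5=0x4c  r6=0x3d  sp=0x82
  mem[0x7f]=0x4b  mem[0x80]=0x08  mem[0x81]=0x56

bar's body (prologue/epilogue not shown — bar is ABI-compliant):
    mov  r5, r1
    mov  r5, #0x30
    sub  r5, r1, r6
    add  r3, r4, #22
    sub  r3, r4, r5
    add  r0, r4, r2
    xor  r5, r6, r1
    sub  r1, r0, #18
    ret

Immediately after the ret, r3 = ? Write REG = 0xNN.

REG = 0x97

prologue: push r0 → mem[0x81]=0x7c, sp=0x81
body[0] mov  r5, r1 → r5=0x89
body[1] mov  r5, #0x30 → r5=0x30
body[2] sub  r5, r1, r6 → r5=0x4c
body[3] add  r3, r4, #22 → r3=0xf9
body[4] sub  r3, r4, r5 → r3=0x97
body[5] add  r0, r4, r2 → r0=0x70
body[6] xor  r5, r6, r1 → r5=0xb4
body[7] sub  r1, r0, #18 → r1=0x5e
epilogue: pop r0=0x7c, sp=0x82
r3 is caller-saved → body value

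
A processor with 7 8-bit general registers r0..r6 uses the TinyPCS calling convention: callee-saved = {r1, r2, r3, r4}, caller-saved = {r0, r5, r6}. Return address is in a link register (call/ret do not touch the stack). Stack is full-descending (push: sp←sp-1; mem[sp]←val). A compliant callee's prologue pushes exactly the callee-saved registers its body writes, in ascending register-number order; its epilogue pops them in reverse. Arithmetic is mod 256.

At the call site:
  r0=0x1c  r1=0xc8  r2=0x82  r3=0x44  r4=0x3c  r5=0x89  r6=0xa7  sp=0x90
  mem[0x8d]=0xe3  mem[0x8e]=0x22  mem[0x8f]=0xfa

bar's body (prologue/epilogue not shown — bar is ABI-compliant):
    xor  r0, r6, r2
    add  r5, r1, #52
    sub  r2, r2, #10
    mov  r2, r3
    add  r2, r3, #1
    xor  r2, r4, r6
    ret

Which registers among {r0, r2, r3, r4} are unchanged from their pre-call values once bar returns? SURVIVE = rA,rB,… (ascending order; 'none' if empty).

SURVIVE = r2,r3,r4

prologue: push r2 → mem[0x8f]=0x82, sp=0x8f
body[0] xor  r0, r6, r2 → r0=0x25
body[1] add  r5, r1, #52 → r5=0xfc
body[2] sub  r2, r2, #10 → r2=0x78
body[3] mov  r2, r3 → r2=0x44
body[4] add  r2, r3, #1 → r2=0x45
body[5] xor  r2, r4, r6 → r2=0x9b
epilogue: pop r2=0x82, sp=0x90
r0: caller-saved, written=True
r2: callee-saved, written=True
r3: callee-saved, written=False
r4: callee-saved, written=False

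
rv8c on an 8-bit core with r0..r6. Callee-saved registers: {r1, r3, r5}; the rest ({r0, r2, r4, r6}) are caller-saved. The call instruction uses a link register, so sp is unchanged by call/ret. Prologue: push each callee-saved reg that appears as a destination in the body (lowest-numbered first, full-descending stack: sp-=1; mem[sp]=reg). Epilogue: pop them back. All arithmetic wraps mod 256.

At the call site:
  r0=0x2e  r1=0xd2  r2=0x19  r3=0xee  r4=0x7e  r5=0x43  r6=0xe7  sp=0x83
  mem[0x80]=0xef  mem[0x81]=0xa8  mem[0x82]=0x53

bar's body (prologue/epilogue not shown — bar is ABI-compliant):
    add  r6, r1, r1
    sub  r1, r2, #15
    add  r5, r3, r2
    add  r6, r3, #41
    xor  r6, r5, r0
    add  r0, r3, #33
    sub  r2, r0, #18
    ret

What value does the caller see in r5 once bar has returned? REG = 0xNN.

REG = 0x43

prologue: push r1 -> mem[0x82]=0xd2, sp=0x82
prologue: push r5 -> mem[0x81]=0x43, sp=0x81
body[0] add  r6, r1, r1 -> r6=0xa4
body[1] sub  r1, r2, #15 -> r1=0x0a
body[2] add  r5, r3, r2 -> r5=0x07
body[3] add  r6, r3, #41 -> r6=0x17
body[4] xor  r6, r5, r0 -> r6=0x29
body[5] add  r0, r3, #33 -> r0=0x0f
body[6] sub  r2, r0, #18 -> r2=0xfd
epilogue: pop r5=0x43, sp=0x82
epilogue: pop r1=0xd2, sp=0x83
r5 is callee-saved -> restored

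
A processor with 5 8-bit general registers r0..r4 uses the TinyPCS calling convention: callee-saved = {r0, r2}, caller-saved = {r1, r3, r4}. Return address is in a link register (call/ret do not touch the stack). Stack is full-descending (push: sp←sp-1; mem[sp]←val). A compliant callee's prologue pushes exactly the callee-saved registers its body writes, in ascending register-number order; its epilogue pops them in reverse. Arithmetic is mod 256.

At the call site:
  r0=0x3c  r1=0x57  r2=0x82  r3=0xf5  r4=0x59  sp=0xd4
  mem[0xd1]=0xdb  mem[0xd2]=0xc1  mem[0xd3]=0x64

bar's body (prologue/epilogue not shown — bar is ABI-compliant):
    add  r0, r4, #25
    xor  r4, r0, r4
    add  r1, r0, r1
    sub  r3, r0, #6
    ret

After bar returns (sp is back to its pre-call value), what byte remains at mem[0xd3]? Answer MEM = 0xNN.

prologue: push r0 → mem[0xd3]=0x3c, sp=0xd3
body[0] add  r0, r4, #25 → r0=0x72
body[1] xor  r4, r0, r4 → r4=0x2b
body[2] add  r1, r0, r1 → r1=0xc9
body[3] sub  r3, r0, #6 → r3=0x6c
epilogue: pop r0=0x3c, sp=0xd4
prologue pushed ['r0'] at ['0xd3']

MEM = 0x3c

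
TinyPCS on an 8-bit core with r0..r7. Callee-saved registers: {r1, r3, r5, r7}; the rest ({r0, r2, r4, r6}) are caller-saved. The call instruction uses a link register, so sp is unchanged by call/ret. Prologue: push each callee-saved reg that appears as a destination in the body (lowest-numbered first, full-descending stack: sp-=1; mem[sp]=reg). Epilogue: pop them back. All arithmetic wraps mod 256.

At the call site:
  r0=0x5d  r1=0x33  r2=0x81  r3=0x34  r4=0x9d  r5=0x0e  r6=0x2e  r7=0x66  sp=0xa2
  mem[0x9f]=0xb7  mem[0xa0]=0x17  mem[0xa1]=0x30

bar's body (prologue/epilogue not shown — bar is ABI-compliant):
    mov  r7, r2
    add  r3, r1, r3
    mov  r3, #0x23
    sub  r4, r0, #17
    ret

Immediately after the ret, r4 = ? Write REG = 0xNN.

prologue: push r3 → mem[0xa1]=0x34, sp=0xa1
prologue: push r7 → mem[0xa0]=0x66, sp=0xa0
body[0] mov  r7, r2 → r7=0x81
body[1] add  r3, r1, r3 → r3=0x67
body[2] mov  r3, #0x23 → r3=0x23
body[3] sub  r4, r0, #17 → r4=0x4c
epilogue: pop r7=0x66, sp=0xa1
epilogue: pop r3=0x34, sp=0xa2
r4 is caller-saved → body value

REG = 0x4c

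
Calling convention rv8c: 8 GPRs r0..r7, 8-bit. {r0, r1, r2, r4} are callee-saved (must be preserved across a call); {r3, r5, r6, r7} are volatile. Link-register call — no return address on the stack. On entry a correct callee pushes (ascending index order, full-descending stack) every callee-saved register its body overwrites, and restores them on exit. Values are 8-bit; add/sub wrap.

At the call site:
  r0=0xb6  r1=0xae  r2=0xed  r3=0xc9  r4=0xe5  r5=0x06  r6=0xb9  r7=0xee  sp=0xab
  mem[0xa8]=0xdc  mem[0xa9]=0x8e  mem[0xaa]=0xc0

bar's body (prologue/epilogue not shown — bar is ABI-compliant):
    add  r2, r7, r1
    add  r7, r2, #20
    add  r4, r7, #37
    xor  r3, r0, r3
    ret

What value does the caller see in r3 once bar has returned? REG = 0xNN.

prologue: push r2 -> mem[0xaa]=0xed, sp=0xaa
prologue: push r4 -> mem[0xa9]=0xe5, sp=0xa9
body[0] add  r2, r7, r1 -> r2=0x9c
body[1] add  r7, r2, #20 -> r7=0xb0
body[2] add  r4, r7, #37 -> r4=0xd5
body[3] xor  r3, r0, r3 -> r3=0x7f
epilogue: pop r4=0xe5, sp=0xaa
epilogue: pop r2=0xed, sp=0xab
r3 is caller-saved -> body value

REG = 0x7f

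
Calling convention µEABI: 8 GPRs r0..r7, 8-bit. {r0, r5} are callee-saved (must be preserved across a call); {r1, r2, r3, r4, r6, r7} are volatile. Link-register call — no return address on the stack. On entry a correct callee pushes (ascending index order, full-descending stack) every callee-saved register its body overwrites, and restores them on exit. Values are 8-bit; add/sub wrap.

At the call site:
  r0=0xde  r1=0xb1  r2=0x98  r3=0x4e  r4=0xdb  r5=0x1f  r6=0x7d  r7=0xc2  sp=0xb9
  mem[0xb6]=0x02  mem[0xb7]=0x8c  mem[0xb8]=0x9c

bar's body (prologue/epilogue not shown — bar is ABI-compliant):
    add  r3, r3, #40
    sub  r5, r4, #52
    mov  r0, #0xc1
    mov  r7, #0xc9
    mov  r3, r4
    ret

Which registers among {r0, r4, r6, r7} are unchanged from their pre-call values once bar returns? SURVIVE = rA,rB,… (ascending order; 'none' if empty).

prologue: push r0 → mem[0xb8]=0xde, sp=0xb8
prologue: push r5 → mem[0xb7]=0x1f, sp=0xb7
body[0] add  r3, r3, #40 → r3=0x76
body[1] sub  r5, r4, #52 → r5=0xa7
body[2] mov  r0, #0xc1 → r0=0xc1
body[3] mov  r7, #0xc9 → r7=0xc9
body[4] mov  r3, r4 → r3=0xdb
epilogue: pop r5=0x1f, sp=0xb8
epilogue: pop r0=0xde, sp=0xb9
r0: callee-saved, written=True
r4: caller-saved, written=False
r6: caller-saved, written=False
r7: caller-saved, written=True

SURVIVE = r0,r4,r6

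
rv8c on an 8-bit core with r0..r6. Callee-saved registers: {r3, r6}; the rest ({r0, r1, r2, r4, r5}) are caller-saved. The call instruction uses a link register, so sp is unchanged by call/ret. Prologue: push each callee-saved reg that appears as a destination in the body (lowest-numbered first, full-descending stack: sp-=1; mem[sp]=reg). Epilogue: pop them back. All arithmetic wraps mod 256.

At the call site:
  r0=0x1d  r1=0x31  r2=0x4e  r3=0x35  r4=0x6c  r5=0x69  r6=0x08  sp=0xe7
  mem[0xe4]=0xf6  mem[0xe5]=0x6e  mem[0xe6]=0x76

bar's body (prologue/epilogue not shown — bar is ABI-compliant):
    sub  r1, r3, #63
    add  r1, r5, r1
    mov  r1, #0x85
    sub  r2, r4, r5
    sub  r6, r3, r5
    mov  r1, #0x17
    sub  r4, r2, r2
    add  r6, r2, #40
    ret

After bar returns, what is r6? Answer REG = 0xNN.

prologue: push r6 -> mem[0xe6]=0x08, sp=0xe6
body[0] sub  r1, r3, #63 -> r1=0xf6
body[1] add  r1, r5, r1 -> r1=0x5f
body[2] mov  r1, #0x85 -> r1=0x85
body[3] sub  r2, r4, r5 -> r2=0x03
body[4] sub  r6, r3, r5 -> r6=0xcc
body[5] mov  r1, #0x17 -> r1=0x17
body[6] sub  r4, r2, r2 -> r4=0x00
body[7] add  r6, r2, #40 -> r6=0x2b
epilogue: pop r6=0x08, sp=0xe7
r6 is callee-saved -> restored

REG = 0x08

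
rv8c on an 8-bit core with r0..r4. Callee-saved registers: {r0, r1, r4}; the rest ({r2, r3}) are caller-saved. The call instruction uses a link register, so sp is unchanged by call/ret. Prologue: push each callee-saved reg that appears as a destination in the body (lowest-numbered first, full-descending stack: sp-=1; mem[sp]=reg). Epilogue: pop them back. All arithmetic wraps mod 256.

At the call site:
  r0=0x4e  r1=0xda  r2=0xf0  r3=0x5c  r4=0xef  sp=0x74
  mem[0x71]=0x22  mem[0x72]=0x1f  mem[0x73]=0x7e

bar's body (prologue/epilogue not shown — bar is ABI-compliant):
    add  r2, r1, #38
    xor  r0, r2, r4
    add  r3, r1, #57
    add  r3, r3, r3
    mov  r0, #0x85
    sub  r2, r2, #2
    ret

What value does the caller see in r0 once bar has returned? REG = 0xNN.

prologue: push r0 → mem[0x73]=0x4e, sp=0x73
body[0] add  r2, r1, #38 → r2=0x00
body[1] xor  r0, r2, r4 → r0=0xef
body[2] add  r3, r1, #57 → r3=0x13
body[3] add  r3, r3, r3 → r3=0x26
body[4] mov  r0, #0x85 → r0=0x85
body[5] sub  r2, r2, #2 → r2=0xfe
epilogue: pop r0=0x4e, sp=0x74
r0 is callee-saved → restored

REG = 0x4e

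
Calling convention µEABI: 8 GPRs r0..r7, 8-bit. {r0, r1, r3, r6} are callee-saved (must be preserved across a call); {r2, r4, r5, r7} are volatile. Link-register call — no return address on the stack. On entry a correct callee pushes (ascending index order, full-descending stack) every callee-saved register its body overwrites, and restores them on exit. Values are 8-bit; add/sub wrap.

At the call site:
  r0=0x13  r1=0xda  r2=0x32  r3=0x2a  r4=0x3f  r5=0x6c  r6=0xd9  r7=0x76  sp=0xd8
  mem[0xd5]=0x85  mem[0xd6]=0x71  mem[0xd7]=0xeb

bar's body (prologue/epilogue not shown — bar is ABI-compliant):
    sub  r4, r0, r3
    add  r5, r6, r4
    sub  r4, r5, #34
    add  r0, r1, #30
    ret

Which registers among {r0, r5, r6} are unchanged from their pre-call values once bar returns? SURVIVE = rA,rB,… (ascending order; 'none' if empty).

SURVIVE = r0,r6

prologue: push r0 -> mem[0xd7]=0x13, sp=0xd7
body[0] sub  r4, r0, r3 -> r4=0xe9
body[1] add  r5, r6, r4 -> r5=0xc2
body[2] sub  r4, r5, #34 -> r4=0xa0
body[3] add  r0, r1, #30 -> r0=0xf8
epilogue: pop r0=0x13, sp=0xd8
r0: callee-saved, written=True
r5: caller-saved, written=True
r6: callee-saved, written=False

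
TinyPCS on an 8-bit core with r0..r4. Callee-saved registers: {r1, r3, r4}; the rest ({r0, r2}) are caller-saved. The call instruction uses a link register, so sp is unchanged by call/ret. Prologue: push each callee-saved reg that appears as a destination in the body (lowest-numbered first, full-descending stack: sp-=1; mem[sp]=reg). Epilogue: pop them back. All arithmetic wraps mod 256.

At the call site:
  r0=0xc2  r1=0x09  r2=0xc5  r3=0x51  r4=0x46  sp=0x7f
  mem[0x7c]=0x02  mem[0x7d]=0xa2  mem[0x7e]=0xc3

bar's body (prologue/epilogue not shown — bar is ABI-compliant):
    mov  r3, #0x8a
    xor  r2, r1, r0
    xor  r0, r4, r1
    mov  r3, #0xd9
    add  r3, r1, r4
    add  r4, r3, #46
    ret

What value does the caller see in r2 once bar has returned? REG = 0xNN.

REG = 0xcb

prologue: push r3 -> mem[0x7e]=0x51, sp=0x7e
prologue: push r4 -> mem[0x7d]=0x46, sp=0x7d
body[0] mov  r3, #0x8a -> r3=0x8a
body[1] xor  r2, r1, r0 -> r2=0xcb
body[2] xor  r0, r4, r1 -> r0=0x4f
body[3] mov  r3, #0xd9 -> r3=0xd9
body[4] add  r3, r1, r4 -> r3=0x4f
body[5] add  r4, r3, #46 -> r4=0x7d
epilogue: pop r4=0x46, sp=0x7e
epilogue: pop r3=0x51, sp=0x7f
r2 is caller-saved -> body value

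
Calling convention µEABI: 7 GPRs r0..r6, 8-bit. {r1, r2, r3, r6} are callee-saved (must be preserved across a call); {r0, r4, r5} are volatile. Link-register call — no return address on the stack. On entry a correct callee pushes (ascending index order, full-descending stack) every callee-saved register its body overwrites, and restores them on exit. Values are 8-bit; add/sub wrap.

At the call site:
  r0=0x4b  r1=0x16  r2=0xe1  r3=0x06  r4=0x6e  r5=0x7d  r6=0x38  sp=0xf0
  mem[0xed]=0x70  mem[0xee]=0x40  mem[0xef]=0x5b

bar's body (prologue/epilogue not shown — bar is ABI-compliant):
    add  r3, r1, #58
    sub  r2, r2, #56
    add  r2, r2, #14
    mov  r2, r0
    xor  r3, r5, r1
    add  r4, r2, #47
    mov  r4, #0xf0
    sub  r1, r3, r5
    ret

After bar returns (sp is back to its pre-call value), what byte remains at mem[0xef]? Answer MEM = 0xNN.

MEM = 0x16

prologue: push r1 -> mem[0xef]=0x16, sp=0xef
prologue: push r2 -> mem[0xee]=0xe1, sp=0xee
prologue: push r3 -> mem[0xed]=0x06, sp=0xed
body[0] add  r3, r1, #58 -> r3=0x50
body[1] sub  r2, r2, #56 -> r2=0xa9
body[2] add  r2, r2, #14 -> r2=0xb7
body[3] mov  r2, r0 -> r2=0x4b
body[4] xor  r3, r5, r1 -> r3=0x6b
body[5] add  r4, r2, #47 -> r4=0x7a
body[6] mov  r4, #0xf0 -> r4=0xf0
body[7] sub  r1, r3, r5 -> r1=0xee
epilogue: pop r3=0x06, sp=0xee
epilogue: pop r2=0xe1, sp=0xef
epilogue: pop r1=0x16, sp=0xf0
prologue pushed ['r1', 'r2', 'r3'] at ['0xef', '0xee', '0xed']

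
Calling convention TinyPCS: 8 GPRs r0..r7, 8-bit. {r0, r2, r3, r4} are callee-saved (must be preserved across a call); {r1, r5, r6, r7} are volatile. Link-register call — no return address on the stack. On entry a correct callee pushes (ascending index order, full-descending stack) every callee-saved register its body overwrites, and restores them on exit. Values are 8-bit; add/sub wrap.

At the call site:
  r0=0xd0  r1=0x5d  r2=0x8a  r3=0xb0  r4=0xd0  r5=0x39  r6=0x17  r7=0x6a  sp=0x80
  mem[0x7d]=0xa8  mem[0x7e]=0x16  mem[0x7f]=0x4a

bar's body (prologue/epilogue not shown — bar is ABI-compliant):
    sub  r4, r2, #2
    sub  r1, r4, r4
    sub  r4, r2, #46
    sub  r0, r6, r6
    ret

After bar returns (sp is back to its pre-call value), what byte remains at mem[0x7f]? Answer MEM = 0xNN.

prologue: push r0 -> mem[0x7f]=0xd0, sp=0x7f
prologue: push r4 -> mem[0x7e]=0xd0, sp=0x7e
body[0] sub  r4, r2, #2 -> r4=0x88
body[1] sub  r1, r4, r4 -> r1=0x00
body[2] sub  r4, r2, #46 -> r4=0x5c
body[3] sub  r0, r6, r6 -> r0=0x00
epilogue: pop r4=0xd0, sp=0x7f
epilogue: pop r0=0xd0, sp=0x80
prologue pushed ['r0', 'r4'] at ['0x7f', '0x7e']

MEM = 0xd0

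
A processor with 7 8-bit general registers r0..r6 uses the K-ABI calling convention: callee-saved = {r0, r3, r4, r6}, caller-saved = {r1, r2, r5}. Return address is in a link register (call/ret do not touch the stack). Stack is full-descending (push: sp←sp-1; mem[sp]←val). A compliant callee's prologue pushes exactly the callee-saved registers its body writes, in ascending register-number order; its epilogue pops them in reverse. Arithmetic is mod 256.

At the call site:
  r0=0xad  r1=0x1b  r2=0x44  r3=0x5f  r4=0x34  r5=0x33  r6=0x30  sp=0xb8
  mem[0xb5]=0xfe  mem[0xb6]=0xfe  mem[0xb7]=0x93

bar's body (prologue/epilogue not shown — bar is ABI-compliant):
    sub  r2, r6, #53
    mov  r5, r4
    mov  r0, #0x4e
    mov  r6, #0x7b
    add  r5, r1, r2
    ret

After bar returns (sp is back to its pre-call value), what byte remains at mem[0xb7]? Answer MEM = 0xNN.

MEM = 0xad

prologue: push r0 -> mem[0xb7]=0xad, sp=0xb7
prologue: push r6 -> mem[0xb6]=0x30, sp=0xb6
body[0] sub  r2, r6, #53 -> r2=0xfb
body[1] mov  r5, r4 -> r5=0x34
body[2] mov  r0, #0x4e -> r0=0x4e
body[3] mov  r6, #0x7b -> r6=0x7b
body[4] add  r5, r1, r2 -> r5=0x16
epilogue: pop r6=0x30, sp=0xb7
epilogue: pop r0=0xad, sp=0xb8
prologue pushed ['r0', 'r6'] at ['0xb7', '0xb6']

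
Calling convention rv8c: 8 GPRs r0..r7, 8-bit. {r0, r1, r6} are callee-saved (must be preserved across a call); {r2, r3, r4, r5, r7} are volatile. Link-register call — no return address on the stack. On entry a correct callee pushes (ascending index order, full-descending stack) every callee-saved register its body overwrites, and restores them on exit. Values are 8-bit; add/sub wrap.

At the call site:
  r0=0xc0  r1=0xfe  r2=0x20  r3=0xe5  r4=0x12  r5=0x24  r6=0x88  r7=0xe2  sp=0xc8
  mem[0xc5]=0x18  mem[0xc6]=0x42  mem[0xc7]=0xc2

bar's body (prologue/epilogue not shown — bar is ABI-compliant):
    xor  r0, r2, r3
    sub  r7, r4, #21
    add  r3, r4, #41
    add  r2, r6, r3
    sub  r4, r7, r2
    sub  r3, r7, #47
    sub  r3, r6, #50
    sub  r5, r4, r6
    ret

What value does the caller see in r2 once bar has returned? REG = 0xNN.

REG = 0xc3

prologue: push r0 -> mem[0xc7]=0xc0, sp=0xc7
body[0] xor  r0, r2, r3 -> r0=0xc5
body[1] sub  r7, r4, #21 -> r7=0xfd
body[2] add  r3, r4, #41 -> r3=0x3b
body[3] add  r2, r6, r3 -> r2=0xc3
body[4] sub  r4, r7, r2 -> r4=0x3a
body[5] sub  r3, r7, #47 -> r3=0xce
body[6] sub  r3, r6, #50 -> r3=0x56
body[7] sub  r5, r4, r6 -> r5=0xb2
epilogue: pop r0=0xc0, sp=0xc8
r2 is caller-saved -> body value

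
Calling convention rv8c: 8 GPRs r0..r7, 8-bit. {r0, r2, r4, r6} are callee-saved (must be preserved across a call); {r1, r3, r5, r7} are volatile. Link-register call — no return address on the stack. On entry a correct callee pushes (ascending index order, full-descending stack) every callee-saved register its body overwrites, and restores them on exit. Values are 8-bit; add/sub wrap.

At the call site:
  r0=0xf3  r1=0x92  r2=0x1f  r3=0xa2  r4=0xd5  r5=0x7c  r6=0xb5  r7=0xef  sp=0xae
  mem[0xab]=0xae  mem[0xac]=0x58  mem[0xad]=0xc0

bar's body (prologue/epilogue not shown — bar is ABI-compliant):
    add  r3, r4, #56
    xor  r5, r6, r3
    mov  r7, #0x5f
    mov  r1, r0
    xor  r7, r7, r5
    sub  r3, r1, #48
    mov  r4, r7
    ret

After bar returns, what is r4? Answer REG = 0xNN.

prologue: push r4 -> mem[0xad]=0xd5, sp=0xad
body[0] add  r3, r4, #56 -> r3=0x0d
body[1] xor  r5, r6, r3 -> r5=0xb8
body[2] mov  r7, #0x5f -> r7=0x5f
body[3] mov  r1, r0 -> r1=0xf3
body[4] xor  r7, r7, r5 -> r7=0xe7
body[5] sub  r3, r1, #48 -> r3=0xc3
body[6] mov  r4, r7 -> r4=0xe7
epilogue: pop r4=0xd5, sp=0xae
r4 is callee-saved -> restored

REG = 0xd5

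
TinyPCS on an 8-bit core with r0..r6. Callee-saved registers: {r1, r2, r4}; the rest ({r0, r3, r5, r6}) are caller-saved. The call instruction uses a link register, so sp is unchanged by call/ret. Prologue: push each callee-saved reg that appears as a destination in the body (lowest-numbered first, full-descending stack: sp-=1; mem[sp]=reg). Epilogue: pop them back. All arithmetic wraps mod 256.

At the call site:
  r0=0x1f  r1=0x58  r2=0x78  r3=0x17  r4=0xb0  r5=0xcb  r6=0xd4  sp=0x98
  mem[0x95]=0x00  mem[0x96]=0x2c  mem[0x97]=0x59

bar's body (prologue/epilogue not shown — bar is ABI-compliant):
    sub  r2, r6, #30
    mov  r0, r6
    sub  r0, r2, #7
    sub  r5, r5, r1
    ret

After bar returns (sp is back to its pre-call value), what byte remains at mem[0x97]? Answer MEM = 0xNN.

MEM = 0x78

prologue: push r2 -> mem[0x97]=0x78, sp=0x97
body[0] sub  r2, r6, #30 -> r2=0xb6
body[1] mov  r0, r6 -> r0=0xd4
body[2] sub  r0, r2, #7 -> r0=0xaf
body[3] sub  r5, r5, r1 -> r5=0x73
epilogue: pop r2=0x78, sp=0x98
prologue pushed ['r2'] at ['0x97']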